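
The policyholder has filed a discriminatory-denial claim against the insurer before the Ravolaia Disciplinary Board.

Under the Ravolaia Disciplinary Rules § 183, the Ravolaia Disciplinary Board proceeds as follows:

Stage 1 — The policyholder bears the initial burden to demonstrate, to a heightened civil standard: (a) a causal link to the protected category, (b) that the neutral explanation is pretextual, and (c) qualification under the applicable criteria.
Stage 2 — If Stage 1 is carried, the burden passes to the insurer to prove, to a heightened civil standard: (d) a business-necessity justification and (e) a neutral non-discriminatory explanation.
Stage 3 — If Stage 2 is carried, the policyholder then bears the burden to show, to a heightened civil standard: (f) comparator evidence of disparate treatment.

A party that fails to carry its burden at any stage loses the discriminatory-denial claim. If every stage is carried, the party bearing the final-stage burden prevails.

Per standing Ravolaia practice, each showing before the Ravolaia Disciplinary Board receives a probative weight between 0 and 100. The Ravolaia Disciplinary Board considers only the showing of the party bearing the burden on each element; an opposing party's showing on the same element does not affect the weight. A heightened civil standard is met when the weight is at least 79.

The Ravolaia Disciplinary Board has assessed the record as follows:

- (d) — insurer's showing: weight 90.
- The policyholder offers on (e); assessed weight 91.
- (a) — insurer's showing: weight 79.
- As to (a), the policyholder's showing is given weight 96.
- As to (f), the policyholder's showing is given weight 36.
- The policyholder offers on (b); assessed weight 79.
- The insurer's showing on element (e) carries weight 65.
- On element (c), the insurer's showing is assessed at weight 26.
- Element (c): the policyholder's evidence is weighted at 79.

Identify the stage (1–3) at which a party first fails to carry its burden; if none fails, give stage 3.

stage 2

Stage 1 — burden on policyholder; standard: a heightened civil standard (weight is at least 79).
    (a): 96 (insurer's 79 disregarded) ≥ 79 [met]
    (b): 79 ≥ 79 [met]
    (c): 79 (insurer's 26 disregarded) ≥ 79 [met]
  Stage 1 is satisfied; the onus moves to the insurer.
Stage 2 — burden on insurer; standard: a heightened civil standard (weight is at least 79).
    (d): 90 ≥ 79 [met]
    (e): 65 (policyholder's 91 disregarded) < 79 [not met]
  Stage 2 not carried; the insurer fails its burden.
The analysis ends at Stage 2; the policyholder prevails.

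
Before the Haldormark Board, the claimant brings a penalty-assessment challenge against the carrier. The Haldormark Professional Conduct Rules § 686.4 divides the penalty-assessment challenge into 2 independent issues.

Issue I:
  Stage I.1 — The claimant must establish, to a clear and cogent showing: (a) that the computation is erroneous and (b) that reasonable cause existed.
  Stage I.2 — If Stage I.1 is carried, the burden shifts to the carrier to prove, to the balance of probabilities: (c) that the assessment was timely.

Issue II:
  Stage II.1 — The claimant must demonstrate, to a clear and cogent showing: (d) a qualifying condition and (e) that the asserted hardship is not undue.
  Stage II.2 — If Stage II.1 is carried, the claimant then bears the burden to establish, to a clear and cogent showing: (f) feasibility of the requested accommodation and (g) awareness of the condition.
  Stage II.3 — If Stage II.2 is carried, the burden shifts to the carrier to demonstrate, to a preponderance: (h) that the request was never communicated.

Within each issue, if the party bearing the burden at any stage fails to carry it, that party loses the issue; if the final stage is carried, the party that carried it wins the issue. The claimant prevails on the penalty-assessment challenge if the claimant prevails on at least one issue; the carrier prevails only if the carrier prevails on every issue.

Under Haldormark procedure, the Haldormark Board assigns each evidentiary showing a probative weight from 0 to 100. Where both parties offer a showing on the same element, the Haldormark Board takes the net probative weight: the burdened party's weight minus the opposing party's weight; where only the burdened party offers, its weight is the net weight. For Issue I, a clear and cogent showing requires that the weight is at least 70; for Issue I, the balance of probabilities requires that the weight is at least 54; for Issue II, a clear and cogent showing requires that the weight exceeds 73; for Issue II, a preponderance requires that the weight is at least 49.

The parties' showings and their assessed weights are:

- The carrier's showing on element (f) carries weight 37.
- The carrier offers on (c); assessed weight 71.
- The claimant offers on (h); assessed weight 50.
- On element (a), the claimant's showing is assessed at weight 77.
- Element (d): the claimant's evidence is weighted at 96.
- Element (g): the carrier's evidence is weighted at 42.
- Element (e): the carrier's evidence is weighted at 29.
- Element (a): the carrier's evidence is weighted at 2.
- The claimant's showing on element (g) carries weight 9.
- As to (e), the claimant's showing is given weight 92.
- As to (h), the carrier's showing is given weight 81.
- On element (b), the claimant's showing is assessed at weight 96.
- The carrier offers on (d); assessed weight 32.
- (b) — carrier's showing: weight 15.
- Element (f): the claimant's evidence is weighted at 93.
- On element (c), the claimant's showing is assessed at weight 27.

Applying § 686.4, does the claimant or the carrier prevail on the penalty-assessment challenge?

— Issue I —
At Stage I.1 the claimant must meet a clear and cogent showing (weight is at least 70): on (a) the weight is 77 less the opposing 2 gives net 75, which does reach 70, so (a) meets the standard; on (b) the weight is 96 less the opposing 15 gives net 81, ≥ 70, so (b) meets the standard.
  The claimant carries Stage I.1; the carrier now bears the burden.
At Stage I.2 the carrier must meet the balance of probabilities (weight is at least 54): on (c) the weight is 71 less the opposing 27 gives net 44, < 54, so (c) does not meet the standard.
  Not every element is met, so the carrier fails to carry Stage I.2.
The claimant prevails on this issue.
— Issue II —
At Stage II.1 the claimant must meet a clear and cogent showing (weight exceeds 73): on (d) the weight is 96 less the opposing 32 gives net 64, which does not exceed 73, so (d) does not meet the standard; on (e) the weight is 92 less the opposing 29 gives net 63, ≤ 73, so (e) does not meet the standard.
  The claimant does not carry Stage II.1.
The analysis ends at Stage II.1; the carrier prevails on this issue.
Per-issue: Issue I → claimant; Issue II → carrier. The claimant must prevail on at least one issue; overall, the claimant prevails.

claimant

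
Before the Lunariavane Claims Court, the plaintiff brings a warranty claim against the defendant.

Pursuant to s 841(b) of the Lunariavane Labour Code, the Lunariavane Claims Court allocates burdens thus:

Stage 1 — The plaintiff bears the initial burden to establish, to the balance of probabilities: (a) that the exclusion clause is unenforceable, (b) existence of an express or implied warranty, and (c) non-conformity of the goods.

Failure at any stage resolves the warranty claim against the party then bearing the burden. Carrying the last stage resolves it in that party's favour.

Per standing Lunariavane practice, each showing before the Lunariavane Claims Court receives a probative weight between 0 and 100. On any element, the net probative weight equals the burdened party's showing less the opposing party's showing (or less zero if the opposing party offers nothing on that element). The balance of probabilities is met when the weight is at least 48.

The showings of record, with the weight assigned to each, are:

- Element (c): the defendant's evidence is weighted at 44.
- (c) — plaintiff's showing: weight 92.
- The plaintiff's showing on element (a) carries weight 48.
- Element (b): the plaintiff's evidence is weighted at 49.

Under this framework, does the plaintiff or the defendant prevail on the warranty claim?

plaintiff

Stage 1 (plaintiff, the balance of probabilities, weight is at least 48): (a) 48 ≥ 48 — meets; (b) 49 ≥ 48 — meets; (c) net 92−44=48 ≥ 48 — meets.
  All elements met at the final stage.
Every stage carried; the plaintiff prevails.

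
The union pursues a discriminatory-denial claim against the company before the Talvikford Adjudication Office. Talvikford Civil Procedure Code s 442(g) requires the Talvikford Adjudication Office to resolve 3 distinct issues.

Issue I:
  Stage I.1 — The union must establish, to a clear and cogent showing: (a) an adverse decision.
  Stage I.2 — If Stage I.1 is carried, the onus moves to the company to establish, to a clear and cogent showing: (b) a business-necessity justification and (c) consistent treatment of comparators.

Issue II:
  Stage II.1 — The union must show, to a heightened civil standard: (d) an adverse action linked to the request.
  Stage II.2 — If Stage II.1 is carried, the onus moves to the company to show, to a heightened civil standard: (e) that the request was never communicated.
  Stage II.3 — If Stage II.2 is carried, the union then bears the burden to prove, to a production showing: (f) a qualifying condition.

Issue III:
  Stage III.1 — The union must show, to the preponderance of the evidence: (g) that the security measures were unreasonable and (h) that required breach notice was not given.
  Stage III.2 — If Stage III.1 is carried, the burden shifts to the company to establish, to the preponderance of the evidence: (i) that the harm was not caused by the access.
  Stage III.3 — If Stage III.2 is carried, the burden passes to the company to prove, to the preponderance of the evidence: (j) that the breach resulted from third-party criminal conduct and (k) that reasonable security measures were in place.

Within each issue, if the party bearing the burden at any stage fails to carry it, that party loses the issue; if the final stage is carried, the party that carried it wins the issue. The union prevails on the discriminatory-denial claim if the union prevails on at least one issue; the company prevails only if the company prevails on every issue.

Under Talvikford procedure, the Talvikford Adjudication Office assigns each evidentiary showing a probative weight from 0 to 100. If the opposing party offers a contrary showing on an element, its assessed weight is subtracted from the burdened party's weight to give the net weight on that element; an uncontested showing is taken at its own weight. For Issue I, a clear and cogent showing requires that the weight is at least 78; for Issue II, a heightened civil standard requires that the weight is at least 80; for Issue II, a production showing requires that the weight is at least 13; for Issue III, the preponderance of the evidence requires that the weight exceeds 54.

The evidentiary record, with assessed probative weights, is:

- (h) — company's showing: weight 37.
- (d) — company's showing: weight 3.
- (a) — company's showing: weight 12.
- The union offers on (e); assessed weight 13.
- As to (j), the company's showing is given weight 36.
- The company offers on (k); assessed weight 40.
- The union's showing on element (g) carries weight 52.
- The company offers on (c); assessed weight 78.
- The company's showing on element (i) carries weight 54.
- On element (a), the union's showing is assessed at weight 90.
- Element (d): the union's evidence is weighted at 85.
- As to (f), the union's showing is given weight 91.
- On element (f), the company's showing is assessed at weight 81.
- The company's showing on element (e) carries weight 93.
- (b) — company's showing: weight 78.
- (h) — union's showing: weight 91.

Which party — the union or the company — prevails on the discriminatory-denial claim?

company

— Issue I —
Stage I.1 — burden on union; standard: a clear and cogent showing (weight is at least 78).
    (a): 90 − 12 = 78 ≥ 78 [met]
  All elements met. The burden passes to the company.
Stage I.2 — burden on company; standard: a clear and cogent showing (weight is at least 78).
    (b): 78 ≥ 78 [met]
    (c): 78 ≥ 78 [met]
  All elements met at the final stage.
Every stage carried; the company prevails on this issue.
— Issue II —
Stage II.1 (union, a heightened civil standard, weight is at least 80): (d) net 85−3=82 ≥ 80 — meets.
  Stage II.1 carried; the burden shifts to the company.
Stage II.2 (company, a heightened civil standard, weight is at least 80): (e) net 93−13=80 ≥ 80 — meets.
  All elements met. The burden passes to the union.
Stage II.3 (union, a production showing, weight is at least 13): (f) net 91−81=10 < 13 — fails.
  The union does not carry Stage II.3.
The analysis ends at Stage II.3; the company prevails on this issue.
— Issue III —
At Stage III.1 the union must meet the preponderance of the evidence (weight exceeds 54): on (g) the weight is 52, which does not exceed 54, so (g) does not meet the standard; on (h) the weight is 91 less the opposing 37 gives net 54, ≤ 54, so (h) does not meet the standard.
  The union does not carry Stage III.1.
The company prevails on this issue.
Per-issue: Issue I → company; Issue II → company; Issue III → company. The union must prevail on at least one issue; overall, the company prevails.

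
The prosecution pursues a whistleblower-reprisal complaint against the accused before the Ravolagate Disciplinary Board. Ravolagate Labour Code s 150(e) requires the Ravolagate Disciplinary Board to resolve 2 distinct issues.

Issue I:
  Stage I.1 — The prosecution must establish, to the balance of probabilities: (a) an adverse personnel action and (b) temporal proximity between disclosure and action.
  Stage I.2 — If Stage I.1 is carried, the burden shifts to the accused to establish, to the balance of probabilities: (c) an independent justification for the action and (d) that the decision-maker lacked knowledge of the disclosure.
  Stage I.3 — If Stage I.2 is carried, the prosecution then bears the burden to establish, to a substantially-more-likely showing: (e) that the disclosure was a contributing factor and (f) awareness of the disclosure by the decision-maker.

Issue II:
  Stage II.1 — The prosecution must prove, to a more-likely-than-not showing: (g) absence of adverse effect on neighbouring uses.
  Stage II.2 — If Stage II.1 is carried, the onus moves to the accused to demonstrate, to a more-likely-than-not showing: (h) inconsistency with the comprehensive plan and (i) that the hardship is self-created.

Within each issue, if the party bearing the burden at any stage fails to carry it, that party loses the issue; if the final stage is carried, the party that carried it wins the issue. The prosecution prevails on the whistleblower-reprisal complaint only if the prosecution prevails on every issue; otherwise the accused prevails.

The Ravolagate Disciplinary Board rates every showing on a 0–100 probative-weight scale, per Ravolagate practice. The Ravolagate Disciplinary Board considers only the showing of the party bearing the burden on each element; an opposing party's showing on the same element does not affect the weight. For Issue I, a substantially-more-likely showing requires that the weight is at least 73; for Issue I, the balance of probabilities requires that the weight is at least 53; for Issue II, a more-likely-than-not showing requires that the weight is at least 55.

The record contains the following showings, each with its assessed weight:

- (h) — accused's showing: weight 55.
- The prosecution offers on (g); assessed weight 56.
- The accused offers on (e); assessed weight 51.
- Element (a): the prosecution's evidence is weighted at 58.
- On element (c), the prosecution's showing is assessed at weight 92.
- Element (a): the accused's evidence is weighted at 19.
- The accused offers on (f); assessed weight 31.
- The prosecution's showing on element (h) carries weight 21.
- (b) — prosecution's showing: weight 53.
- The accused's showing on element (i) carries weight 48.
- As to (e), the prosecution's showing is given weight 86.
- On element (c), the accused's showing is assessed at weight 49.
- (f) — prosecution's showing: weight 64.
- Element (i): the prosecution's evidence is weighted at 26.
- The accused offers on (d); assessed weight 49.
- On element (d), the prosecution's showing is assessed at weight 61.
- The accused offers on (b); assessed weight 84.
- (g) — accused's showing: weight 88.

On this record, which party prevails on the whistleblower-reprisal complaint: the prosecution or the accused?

prosecution

— Issue I —
Stage I.1 (prosecution, the balance of probabilities, weight is at least 53): (a) 58 (accused's 19 disregarded) ≥ 53 — meets; (b) 53 (accused's 84 disregarded) ≥ 53 — meets.
  All elements met. The burden passes to the accused.
Stage I.2 (accused, the balance of probabilities, weight is at least 53): (c) 49 (prosecution's 92 disregarded) < 53 — fails; (d) 49 (prosecution's 61 disregarded) < 53 — fails.
  Not every element is met, so the accused fails to carry Stage I.2.
The prosecution prevails on this issue.
— Issue II —
At Stage II.1 the prosecution must meet a more-likely-than-not showing (weight is at least 55): on (g) the weight is 56 (the accused's 88 is given no effect), which does reach 55, so (g) meets the standard.
  Stage II.1 is satisfied; the onus moves to the accused.
At Stage II.2 the accused must meet a more-likely-than-not showing (weight is at least 55): on (h) the weight is 55 (the prosecution's 21 is given no effect), ≥ 55, so (h) meets the standard; on (i) the weight is 48 (the prosecution's 26 is given no effect), < 55, so (i) does not meet the standard.
  Not every element is met, so the accused fails to carry Stage II.2.
The analysis ends at Stage II.2; the prosecution prevails on this issue.
Per-issue: Issue I → prosecution; Issue II → prosecution. The prosecution must prevail on every issue; overall, the prosecution prevails.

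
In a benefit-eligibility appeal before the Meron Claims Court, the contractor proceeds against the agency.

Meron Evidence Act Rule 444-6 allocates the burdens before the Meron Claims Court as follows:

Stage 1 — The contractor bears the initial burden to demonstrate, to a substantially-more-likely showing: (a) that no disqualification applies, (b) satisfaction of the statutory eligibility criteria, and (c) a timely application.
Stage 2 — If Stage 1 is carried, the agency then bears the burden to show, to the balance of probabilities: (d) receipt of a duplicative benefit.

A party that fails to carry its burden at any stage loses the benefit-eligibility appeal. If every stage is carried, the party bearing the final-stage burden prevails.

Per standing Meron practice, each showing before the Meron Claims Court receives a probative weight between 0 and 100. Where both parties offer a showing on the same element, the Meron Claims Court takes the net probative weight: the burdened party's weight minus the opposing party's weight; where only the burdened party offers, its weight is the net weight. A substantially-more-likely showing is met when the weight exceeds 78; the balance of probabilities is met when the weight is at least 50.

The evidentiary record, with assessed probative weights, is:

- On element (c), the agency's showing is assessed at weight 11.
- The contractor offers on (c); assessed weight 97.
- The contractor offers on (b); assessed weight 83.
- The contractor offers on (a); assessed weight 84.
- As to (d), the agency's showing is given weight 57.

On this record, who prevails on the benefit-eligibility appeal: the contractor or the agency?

At Stage 1 the contractor must meet a substantially-more-likely showing (weight exceeds 78): on (a) the weight is 84, > 78, so (a) meets the standard; on (b) the weight is 83, which does exceed 78, so (b) meets the standard; on (c) the weight is 97 less the opposing 11 gives net 86, which does exceed 78, so (c) meets the standard.
  The contractor carries Stage 1; the agency now bears the burden.
At Stage 2 the agency must meet the balance of probabilities (weight is at least 50): on (d) the weight is 57, ≥ 50, so (d) meets the standard.
  All elements met at the final stage.
With every stage satisfied, the agency prevails.

agency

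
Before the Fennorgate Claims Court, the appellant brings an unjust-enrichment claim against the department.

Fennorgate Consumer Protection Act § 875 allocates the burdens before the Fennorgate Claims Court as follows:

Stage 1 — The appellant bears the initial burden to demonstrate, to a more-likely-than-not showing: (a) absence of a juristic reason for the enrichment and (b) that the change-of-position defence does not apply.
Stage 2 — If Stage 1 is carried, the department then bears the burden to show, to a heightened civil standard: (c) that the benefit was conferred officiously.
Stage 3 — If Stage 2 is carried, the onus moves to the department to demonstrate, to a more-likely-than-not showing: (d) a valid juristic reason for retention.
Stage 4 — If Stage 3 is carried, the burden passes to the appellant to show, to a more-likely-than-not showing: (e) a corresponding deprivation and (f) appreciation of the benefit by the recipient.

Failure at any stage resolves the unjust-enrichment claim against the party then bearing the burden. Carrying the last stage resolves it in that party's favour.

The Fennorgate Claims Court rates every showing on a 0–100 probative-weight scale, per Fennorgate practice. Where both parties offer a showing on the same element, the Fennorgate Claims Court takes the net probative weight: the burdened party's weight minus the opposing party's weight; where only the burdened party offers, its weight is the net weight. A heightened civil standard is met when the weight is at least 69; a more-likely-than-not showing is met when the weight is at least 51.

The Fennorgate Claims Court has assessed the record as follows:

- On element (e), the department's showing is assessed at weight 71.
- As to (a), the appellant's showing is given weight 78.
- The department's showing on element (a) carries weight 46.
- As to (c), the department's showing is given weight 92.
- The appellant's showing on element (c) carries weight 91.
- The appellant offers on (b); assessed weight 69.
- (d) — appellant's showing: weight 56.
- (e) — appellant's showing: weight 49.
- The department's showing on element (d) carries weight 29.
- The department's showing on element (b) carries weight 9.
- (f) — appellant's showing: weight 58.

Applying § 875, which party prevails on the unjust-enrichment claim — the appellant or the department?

department

Stage 1 — burden on appellant; standard: a more-likely-than-not showing (weight is at least 51).
    (a): 78 − 46 = 32 < 51 [not met]
    (b): 69 − 9 = 60 ≥ 51 [met]
  The appellant does not carry Stage 1.
The analysis ends at Stage 1; the department prevails.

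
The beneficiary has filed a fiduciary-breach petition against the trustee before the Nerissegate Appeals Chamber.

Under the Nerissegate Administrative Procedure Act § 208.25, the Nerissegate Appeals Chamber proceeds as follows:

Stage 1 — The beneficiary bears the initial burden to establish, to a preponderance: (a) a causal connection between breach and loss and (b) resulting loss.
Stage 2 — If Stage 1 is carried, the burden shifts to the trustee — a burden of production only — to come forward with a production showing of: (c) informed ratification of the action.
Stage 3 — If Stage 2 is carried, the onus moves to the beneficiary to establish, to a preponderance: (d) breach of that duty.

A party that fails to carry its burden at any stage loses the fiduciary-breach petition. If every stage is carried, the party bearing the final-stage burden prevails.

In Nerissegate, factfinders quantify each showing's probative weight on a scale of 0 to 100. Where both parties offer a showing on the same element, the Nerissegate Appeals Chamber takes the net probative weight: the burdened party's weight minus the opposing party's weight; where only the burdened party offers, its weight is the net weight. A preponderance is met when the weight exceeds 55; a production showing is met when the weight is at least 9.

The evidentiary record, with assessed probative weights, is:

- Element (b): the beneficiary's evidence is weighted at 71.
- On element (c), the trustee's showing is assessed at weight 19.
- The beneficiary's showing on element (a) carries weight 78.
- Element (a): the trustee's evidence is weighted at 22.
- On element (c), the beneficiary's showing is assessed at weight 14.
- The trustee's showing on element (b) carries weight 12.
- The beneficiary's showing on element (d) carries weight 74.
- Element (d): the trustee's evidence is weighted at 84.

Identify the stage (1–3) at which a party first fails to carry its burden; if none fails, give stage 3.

Stage 1 — burden on beneficiary; standard: a preponderance (weight exceeds 55).
    (a): 78 − 22 = 56 > 55 [met]
    (b): 71 − 12 = 59 > 55 [met]
  The beneficiary carries Stage 1; the trustee now bears the burden.
Stage 2 — burden on trustee; standard: a production showing (weight is at least 9).
    (c): 19 − 14 = 5 < 9 [not met]
  Not every element is met, so the trustee fails to carry Stage 2.
The beneficiary prevails.

stage 2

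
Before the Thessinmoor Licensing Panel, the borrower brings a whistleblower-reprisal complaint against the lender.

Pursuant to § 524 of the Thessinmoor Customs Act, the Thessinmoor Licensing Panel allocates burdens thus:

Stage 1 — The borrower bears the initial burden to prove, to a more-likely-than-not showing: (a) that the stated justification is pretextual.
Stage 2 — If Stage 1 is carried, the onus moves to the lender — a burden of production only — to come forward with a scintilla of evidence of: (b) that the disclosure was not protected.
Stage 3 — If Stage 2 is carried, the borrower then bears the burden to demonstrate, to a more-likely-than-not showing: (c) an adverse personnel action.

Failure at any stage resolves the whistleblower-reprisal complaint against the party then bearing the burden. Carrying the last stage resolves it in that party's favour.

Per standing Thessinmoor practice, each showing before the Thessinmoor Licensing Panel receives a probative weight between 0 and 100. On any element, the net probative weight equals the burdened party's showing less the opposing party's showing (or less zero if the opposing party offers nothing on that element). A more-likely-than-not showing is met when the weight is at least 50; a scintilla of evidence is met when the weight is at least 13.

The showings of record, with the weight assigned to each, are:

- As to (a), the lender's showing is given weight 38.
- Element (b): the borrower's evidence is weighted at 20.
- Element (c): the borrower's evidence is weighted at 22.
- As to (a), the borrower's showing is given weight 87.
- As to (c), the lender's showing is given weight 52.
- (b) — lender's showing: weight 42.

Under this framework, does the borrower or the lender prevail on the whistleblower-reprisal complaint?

lender

At Stage 1 the borrower must meet a more-likely-than-not showing (weight is at least 50): on (a) the weight is 87 less the opposing 38 gives net 49, which does not reach 50, so (a) does not meet the standard.
  The borrower does not carry Stage 1.
The analysis ends at Stage 1; the lender prevails.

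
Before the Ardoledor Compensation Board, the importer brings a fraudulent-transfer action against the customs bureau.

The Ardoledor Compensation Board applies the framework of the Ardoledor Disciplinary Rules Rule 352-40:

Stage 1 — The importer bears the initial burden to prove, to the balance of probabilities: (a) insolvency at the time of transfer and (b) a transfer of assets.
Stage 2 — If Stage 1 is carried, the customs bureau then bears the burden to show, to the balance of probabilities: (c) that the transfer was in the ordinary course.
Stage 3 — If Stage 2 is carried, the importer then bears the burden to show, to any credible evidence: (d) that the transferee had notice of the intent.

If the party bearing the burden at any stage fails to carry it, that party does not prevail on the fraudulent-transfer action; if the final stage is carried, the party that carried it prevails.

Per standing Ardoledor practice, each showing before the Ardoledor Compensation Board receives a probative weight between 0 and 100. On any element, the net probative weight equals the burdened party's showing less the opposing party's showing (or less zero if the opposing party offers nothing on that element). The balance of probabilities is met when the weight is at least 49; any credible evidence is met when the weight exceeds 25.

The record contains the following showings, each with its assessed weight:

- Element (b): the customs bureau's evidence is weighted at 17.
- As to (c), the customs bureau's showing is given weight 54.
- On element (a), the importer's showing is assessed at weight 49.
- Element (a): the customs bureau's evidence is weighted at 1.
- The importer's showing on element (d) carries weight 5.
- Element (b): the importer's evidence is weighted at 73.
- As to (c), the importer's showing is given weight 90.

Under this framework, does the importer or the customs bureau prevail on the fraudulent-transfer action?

customs bureau

At Stage 1 the importer must meet the balance of probabilities (weight is at least 49): on (a) the weight is 49 less the opposing 1 gives net 48, < 49, so (a) does not meet the standard; on (b) the weight is 73 less the opposing 17 gives net 56, which does reach 49, so (b) meets the standard.
  The importer does not carry Stage 1.
The analysis ends at Stage 1; the customs bureau prevails.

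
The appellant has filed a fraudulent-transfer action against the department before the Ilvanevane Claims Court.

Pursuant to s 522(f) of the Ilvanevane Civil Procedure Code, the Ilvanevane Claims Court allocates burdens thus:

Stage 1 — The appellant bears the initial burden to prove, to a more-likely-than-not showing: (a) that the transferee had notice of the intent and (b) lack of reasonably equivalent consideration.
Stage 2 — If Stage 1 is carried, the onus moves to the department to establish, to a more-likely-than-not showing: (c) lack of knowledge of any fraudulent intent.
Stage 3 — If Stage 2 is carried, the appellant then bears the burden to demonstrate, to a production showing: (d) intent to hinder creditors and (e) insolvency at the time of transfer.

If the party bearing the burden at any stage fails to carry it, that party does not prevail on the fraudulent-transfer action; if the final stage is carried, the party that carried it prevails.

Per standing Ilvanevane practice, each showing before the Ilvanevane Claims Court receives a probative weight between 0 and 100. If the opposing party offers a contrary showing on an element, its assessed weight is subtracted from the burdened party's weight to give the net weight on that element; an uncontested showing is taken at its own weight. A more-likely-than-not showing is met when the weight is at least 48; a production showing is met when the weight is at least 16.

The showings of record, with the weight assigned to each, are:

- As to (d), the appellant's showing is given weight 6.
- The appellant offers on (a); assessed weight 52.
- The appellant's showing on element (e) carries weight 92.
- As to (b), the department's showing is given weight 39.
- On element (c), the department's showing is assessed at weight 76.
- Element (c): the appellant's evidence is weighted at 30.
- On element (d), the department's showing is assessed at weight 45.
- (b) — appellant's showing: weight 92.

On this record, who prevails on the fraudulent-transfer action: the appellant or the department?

appellant

Stage 1 — burden on appellant; standard: a more-likely-than-not showing (weight is at least 48).
    (a): 52 ≥ 48 [met]
    (b): 92 − 39 = 53 ≥ 48 [met]
  Stage 1 is satisfied; the onus moves to the department.
Stage 2 — burden on department; standard: a more-likely-than-not showing (weight is at least 48).
    (c): 76 − 30 = 46 < 48 [not met]
  Stage 2 not carried; the department fails its burden.
So the appellant prevails.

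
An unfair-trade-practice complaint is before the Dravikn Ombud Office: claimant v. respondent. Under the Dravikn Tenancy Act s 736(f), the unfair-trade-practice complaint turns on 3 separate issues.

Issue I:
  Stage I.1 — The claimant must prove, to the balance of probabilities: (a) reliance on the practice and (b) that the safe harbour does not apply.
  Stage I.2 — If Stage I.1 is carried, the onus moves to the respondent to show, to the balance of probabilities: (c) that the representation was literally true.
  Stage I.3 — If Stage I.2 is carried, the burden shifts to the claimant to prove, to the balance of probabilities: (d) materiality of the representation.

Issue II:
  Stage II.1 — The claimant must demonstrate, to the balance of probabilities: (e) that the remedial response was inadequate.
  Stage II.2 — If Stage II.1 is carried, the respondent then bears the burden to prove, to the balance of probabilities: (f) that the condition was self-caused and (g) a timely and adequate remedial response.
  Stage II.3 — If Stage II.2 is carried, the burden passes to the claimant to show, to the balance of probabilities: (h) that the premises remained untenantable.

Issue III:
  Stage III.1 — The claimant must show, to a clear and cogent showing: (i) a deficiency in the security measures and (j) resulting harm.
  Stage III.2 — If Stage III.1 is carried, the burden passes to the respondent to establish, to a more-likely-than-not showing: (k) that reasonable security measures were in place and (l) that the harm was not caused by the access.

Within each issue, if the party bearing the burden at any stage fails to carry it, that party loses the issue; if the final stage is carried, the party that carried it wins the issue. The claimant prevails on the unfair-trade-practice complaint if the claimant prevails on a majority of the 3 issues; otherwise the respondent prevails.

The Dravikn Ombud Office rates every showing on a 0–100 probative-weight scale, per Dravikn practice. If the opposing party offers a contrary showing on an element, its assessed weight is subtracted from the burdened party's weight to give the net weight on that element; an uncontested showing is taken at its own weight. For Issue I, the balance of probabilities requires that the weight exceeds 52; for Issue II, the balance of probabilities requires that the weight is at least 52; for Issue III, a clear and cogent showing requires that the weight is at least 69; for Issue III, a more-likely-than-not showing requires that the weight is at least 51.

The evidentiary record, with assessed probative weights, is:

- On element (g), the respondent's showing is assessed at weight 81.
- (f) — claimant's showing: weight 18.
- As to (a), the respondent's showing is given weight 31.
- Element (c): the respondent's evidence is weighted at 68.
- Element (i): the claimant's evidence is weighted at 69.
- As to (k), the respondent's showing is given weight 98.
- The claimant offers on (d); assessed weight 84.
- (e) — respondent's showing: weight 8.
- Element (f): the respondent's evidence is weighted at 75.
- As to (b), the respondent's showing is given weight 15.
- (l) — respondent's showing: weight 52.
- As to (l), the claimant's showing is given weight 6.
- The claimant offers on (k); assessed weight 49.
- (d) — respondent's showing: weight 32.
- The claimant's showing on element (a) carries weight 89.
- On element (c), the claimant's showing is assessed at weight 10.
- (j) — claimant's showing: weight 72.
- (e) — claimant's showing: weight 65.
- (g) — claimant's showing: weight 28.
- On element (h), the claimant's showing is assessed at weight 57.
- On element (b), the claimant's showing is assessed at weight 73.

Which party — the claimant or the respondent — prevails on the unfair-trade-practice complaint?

claimant

— Issue I —
Stage I.1 (claimant, the balance of probabilities, weight exceeds 52): (a) net 89−31=58 > 52 — meets; (b) net 73−15=58 > 52 — meets.
  The claimant carries Stage I.1; the respondent now bears the burden.
Stage I.2 (respondent, the balance of probabilities, weight exceeds 52): (c) net 68−10=58 > 52 — meets.
  All elements met. The burden passes to the claimant.
Stage I.3 (claimant, the balance of probabilities, weight exceeds 52): (d) net 84−32=52 ≤ 52 — fails.
  Not every element is met, so the claimant fails to carry Stage I.3.
The respondent prevails on this issue.
— Issue II —
Stage II.1 — burden on claimant; standard: the balance of probabilities (weight is at least 52).
    (e): 65 − 8 = 57 ≥ 52 [met]
  The claimant carries Stage II.1; the respondent now bears the burden.
Stage II.2 — burden on respondent; standard: the balance of probabilities (weight is at least 52).
    (f): 75 − 18 = 57 ≥ 52 [met]
    (g): 81 − 28 = 53 ≥ 52 [met]
  Stage II.2 is satisfied; the onus moves to the claimant.
Stage II.3 — burden on claimant; standard: the balance of probabilities (weight is at least 52).
    (h): 57 ≥ 52 [met]
  The claimant carries the last stage.
Every stage carried; the claimant prevails on this issue.
— Issue III —
Stage III.1 — burden on claimant; standard: a clear and cogent showing (weight is at least 69).
    (i): 69 ≥ 69 [met]
    (j): 72 ≥ 69 [met]
  Stage III.1 carried; the burden shifts to the respondent.
Stage III.2 — burden on respondent; standard: a more-likely-than-not showing (weight is at least 51).
    (k): 98 − 49 = 49 < 51 [not met]
    (l): 52 − 6 = 46 < 51 [not met]
  Stage III.2 not carried; the respondent fails its burden.
The analysis ends at Stage III.2; the claimant prevails on this issue.
Per-issue: Issue I → respondent; Issue II → claimant; Issue III → claimant. The claimant must prevail on a majority of issues; overall, the claimant prevails.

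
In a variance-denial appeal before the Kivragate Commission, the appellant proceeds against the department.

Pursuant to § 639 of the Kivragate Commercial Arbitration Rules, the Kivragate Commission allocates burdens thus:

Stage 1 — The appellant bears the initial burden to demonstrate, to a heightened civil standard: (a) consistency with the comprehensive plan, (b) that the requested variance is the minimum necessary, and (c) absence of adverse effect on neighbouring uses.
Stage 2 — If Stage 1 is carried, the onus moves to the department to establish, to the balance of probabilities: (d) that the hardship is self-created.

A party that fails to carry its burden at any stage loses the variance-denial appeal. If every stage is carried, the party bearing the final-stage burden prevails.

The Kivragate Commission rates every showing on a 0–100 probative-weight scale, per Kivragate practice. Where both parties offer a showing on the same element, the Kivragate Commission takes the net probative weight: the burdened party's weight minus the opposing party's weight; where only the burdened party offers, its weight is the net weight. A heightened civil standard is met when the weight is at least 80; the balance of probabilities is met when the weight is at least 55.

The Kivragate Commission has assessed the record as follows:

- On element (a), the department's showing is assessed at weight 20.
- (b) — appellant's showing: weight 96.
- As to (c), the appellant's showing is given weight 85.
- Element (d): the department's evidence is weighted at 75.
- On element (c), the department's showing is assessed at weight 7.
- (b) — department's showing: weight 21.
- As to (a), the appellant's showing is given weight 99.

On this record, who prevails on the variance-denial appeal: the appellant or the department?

Stage 1 (appellant, a heightened civil standard, weight is at least 80): (a) net 99−20=79 < 80 — fails; (b) net 96−21=75 < 80 — fails; (c) net 85−7=78 < 80 — fails.
  Not every element is met, so the appellant fails to carry Stage 1.
So the department prevails.

department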